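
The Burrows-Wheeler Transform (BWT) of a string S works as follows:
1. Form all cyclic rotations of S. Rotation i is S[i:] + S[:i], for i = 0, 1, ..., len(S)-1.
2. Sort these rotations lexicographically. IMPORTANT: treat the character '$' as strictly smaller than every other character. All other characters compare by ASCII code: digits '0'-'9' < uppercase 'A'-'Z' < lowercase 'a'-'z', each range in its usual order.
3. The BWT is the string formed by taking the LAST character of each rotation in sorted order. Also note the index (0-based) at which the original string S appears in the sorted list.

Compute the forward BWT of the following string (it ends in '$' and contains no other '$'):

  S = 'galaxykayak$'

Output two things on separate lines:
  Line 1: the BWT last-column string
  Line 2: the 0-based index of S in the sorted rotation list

Answer: kyglk$ayaaax
5

Derivation:
All 12 rotations (rotation i = S[i:]+S[:i]):
  rot[0] = galaxykayak$
  rot[1] = alaxykayak$g
  rot[2] = laxykayak$ga
  rot[3] = axykayak$gal
  rot[4] = xykayak$gala
  rot[5] = ykayak$galax
  rot[6] = kayak$galaxy
  rot[7] = ayak$galaxyk
  rot[8] = yak$galaxyka
  rot[9] = ak$galaxykay
  rot[10] = k$galaxykaya
  rot[11] = $galaxykayak
Sorted (with $ < everything):
  sorted[0] = $galaxykayak  (last char: 'k')
  sorted[1] = ak$galaxykay  (last char: 'y')
  sorted[2] = alaxykayak$g  (last char: 'g')
  sorted[3] = axykayak$gal  (last char: 'l')
  sorted[4] = ayak$galaxyk  (last char: 'k')
  sorted[5] = galaxykayak$  (last char: '$')
  sorted[6] = k$galaxykaya  (last char: 'a')
  sorted[7] = kayak$galaxy  (last char: 'y')
  sorted[8] = laxykayak$ga  (last char: 'a')
  sorted[9] = xykayak$gala  (last char: 'a')
  sorted[10] = yak$galaxyka  (last char: 'a')
  sorted[11] = ykayak$galax  (last char: 'x')
Last column: kyglk$ayaaax
Original string S is at sorted index 5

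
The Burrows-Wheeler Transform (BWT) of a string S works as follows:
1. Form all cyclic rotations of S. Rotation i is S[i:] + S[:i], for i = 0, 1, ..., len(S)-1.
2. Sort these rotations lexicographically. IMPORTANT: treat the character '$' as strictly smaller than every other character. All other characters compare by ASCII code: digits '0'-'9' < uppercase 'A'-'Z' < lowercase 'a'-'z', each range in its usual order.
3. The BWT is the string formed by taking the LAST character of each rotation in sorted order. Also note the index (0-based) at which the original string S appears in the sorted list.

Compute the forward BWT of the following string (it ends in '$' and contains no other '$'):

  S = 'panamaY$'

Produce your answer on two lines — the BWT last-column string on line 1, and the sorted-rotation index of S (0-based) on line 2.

All 8 rotations (rotation i = S[i:]+S[:i]):
  rot[0] = panamaY$
  rot[1] = anamaY$p
  rot[2] = namaY$pa
  rot[3] = amaY$pan
  rot[4] = maY$pana
  rot[5] = aY$panam
  rot[6] = Y$panama
  rot[7] = $panamaY
Sorted (with $ < everything):
  sorted[0] = $panamaY  (last char: 'Y')
  sorted[1] = Y$panama  (last char: 'a')
  sorted[2] = aY$panam  (last char: 'm')
  sorted[3] = amaY$pan  (last char: 'n')
  sorted[4] = anamaY$p  (last char: 'p')
  sorted[5] = maY$pana  (last char: 'a')
  sorted[6] = namaY$pa  (last char: 'a')
  sorted[7] = panamaY$  (last char: '$')
Last column: Yamnpaa$
Original string S is at sorted index 7

Answer: Yamnpaa$
7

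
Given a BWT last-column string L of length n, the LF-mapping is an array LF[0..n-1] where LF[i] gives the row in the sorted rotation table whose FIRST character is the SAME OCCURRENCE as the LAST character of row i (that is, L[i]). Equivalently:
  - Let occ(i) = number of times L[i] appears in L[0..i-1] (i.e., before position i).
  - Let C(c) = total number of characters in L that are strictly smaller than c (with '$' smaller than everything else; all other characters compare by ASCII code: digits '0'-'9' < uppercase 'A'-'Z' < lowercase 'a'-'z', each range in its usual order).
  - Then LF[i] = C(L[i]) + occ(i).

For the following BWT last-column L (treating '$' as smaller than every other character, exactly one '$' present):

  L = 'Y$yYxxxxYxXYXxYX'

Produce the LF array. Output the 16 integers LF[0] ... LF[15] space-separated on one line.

Char counts: '$':1, 'X':3, 'Y':5, 'x':6, 'y':1
C (first-col start): C('$')=0, C('X')=1, C('Y')=4, C('x')=9, C('y')=15
L[0]='Y': occ=0, LF[0]=C('Y')+0=4+0=4
L[1]='$': occ=0, LF[1]=C('$')+0=0+0=0
L[2]='y': occ=0, LF[2]=C('y')+0=15+0=15
L[3]='Y': occ=1, LF[3]=C('Y')+1=4+1=5
L[4]='x': occ=0, LF[4]=C('x')+0=9+0=9
L[5]='x': occ=1, LF[5]=C('x')+1=9+1=10
L[6]='x': occ=2, LF[6]=C('x')+2=9+2=11
L[7]='x': occ=3, LF[7]=C('x')+3=9+3=12
L[8]='Y': occ=2, LF[8]=C('Y')+2=4+2=6
L[9]='x': occ=4, LF[9]=C('x')+4=9+4=13
L[10]='X': occ=0, LF[10]=C('X')+0=1+0=1
L[11]='Y': occ=3, LF[11]=C('Y')+3=4+3=7
L[12]='X': occ=1, LF[12]=C('X')+1=1+1=2
L[13]='x': occ=5, LF[13]=C('x')+5=9+5=14
L[14]='Y': occ=4, LF[14]=C('Y')+4=4+4=8
L[15]='X': occ=2, LF[15]=C('X')+2=1+2=3

Answer: 4 0 15 5 9 10 11 12 6 13 1 7 2 14 8 3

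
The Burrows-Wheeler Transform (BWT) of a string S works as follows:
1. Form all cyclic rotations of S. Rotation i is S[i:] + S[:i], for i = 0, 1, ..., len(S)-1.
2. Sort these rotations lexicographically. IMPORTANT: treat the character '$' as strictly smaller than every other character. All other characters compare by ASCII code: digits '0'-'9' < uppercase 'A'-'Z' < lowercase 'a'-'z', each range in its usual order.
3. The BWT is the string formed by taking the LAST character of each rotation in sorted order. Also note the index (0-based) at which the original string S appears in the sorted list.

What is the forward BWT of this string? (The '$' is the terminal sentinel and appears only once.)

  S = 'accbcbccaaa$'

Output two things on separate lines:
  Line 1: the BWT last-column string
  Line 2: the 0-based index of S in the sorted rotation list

All 12 rotations (rotation i = S[i:]+S[:i]):
  rot[0] = accbcbccaaa$
  rot[1] = ccbcbccaaa$a
  rot[2] = cbcbccaaa$ac
  rot[3] = bcbccaaa$acc
  rot[4] = cbccaaa$accb
  rot[5] = bccaaa$accbc
  rot[6] = ccaaa$accbcb
  rot[7] = caaa$accbcbc
  rot[8] = aaa$accbcbcc
  rot[9] = aa$accbcbcca
  rot[10] = a$accbcbccaa
  rot[11] = $accbcbccaaa
Sorted (with $ < everything):
  sorted[0] = $accbcbccaaa  (last char: 'a')
  sorted[1] = a$accbcbccaa  (last char: 'a')
  sorted[2] = aa$accbcbcca  (last char: 'a')
  sorted[3] = aaa$accbcbcc  (last char: 'c')
  sorted[4] = accbcbccaaa$  (last char: '$')
  sorted[5] = bcbccaaa$acc  (last char: 'c')
  sorted[6] = bccaaa$accbc  (last char: 'c')
  sorted[7] = caaa$accbcbc  (last char: 'c')
  sorted[8] = cbcbccaaa$ac  (last char: 'c')
  sorted[9] = cbccaaa$accb  (last char: 'b')
  sorted[10] = ccaaa$accbcb  (last char: 'b')
  sorted[11] = ccbcbccaaa$a  (last char: 'a')
Last column: aaac$ccccbba
Original string S is at sorted index 4

Answer: aaac$ccccbba
4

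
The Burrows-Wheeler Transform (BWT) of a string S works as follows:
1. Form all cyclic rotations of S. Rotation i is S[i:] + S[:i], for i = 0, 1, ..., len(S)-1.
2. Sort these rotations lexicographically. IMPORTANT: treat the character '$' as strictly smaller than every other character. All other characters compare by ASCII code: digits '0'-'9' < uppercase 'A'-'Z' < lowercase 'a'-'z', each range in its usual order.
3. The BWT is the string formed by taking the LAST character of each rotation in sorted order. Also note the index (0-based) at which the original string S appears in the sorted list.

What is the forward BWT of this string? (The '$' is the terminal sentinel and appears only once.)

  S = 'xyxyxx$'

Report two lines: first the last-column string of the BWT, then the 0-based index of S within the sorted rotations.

Answer: xxyy$xx
4

Derivation:
All 7 rotations (rotation i = S[i:]+S[:i]):
  rot[0] = xyxyxx$
  rot[1] = yxyxx$x
  rot[2] = xyxx$xy
  rot[3] = yxx$xyx
  rot[4] = xx$xyxy
  rot[5] = x$xyxyx
  rot[6] = $xyxyxx
Sorted (with $ < everything):
  sorted[0] = $xyxyxx  (last char: 'x')
  sorted[1] = x$xyxyx  (last char: 'x')
  sorted[2] = xx$xyxy  (last char: 'y')
  sorted[3] = xyxx$xy  (last char: 'y')
  sorted[4] = xyxyxx$  (last char: '$')
  sorted[5] = yxx$xyx  (last char: 'x')
  sorted[6] = yxyxx$x  (last char: 'x')
Last column: xxyy$xx
Original string S is at sorted index 4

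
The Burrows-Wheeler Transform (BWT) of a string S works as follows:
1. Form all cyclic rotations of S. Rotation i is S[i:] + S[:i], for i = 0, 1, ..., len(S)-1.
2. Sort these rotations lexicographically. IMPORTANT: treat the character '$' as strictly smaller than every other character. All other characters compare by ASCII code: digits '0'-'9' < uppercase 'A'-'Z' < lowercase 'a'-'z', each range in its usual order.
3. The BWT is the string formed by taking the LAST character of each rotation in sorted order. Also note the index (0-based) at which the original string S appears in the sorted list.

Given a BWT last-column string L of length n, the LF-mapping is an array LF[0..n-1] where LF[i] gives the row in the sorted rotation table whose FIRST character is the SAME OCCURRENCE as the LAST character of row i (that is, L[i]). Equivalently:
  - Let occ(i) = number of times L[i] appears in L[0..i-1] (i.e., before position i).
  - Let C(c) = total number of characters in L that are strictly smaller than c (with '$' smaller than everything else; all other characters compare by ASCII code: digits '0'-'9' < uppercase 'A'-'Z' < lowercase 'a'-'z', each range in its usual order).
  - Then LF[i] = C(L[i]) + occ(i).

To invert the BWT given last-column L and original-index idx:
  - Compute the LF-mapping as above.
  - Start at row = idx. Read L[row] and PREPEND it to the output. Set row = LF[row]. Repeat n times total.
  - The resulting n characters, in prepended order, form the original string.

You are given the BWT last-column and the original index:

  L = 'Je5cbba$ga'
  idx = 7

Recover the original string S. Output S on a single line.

Answer: cabbage5J$

Derivation:
LF mapping: 2 8 1 7 5 6 3 0 9 4
Walk LF starting at row 7, prepending L[row]:
  step 1: row=7, L[7]='$', prepend. Next row=LF[7]=0
  step 2: row=0, L[0]='J', prepend. Next row=LF[0]=2
  step 3: row=2, L[2]='5', prepend. Next row=LF[2]=1
  step 4: row=1, L[1]='e', prepend. Next row=LF[1]=8
  step 5: row=8, L[8]='g', prepend. Next row=LF[8]=9
  step 6: row=9, L[9]='a', prepend. Next row=LF[9]=4
  step 7: row=4, L[4]='b', prepend. Next row=LF[4]=5
  step 8: row=5, L[5]='b', prepend. Next row=LF[5]=6
  step 9: row=6, L[6]='a', prepend. Next row=LF[6]=3
  step 10: row=3, L[3]='c', prepend. Next row=LF[3]=7
Reversed output: cabbage5J$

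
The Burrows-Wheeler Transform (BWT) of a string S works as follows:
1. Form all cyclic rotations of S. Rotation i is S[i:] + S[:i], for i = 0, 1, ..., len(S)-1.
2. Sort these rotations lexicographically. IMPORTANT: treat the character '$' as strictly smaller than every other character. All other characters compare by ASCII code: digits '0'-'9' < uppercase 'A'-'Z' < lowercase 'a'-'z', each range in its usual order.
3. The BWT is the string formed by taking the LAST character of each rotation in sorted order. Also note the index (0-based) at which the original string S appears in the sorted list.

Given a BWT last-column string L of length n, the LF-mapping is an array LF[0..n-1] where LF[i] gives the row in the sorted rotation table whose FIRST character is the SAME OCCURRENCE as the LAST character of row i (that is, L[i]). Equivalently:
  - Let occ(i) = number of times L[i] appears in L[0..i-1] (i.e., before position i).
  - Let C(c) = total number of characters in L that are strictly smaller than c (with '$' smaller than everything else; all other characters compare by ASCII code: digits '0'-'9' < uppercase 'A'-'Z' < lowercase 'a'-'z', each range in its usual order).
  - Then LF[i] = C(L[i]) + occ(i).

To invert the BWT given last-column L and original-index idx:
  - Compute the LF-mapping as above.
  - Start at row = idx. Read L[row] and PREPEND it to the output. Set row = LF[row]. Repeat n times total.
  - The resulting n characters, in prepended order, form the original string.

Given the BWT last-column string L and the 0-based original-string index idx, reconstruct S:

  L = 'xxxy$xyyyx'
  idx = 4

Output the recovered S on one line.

LF mapping: 1 2 3 6 0 4 7 8 9 5
Walk LF starting at row 4, prepending L[row]:
  step 1: row=4, L[4]='$', prepend. Next row=LF[4]=0
  step 2: row=0, L[0]='x', prepend. Next row=LF[0]=1
  step 3: row=1, L[1]='x', prepend. Next row=LF[1]=2
  step 4: row=2, L[2]='x', prepend. Next row=LF[2]=3
  step 5: row=3, L[3]='y', prepend. Next row=LF[3]=6
  step 6: row=6, L[6]='y', prepend. Next row=LF[6]=7
  step 7: row=7, L[7]='y', prepend. Next row=LF[7]=8
  step 8: row=8, L[8]='y', prepend. Next row=LF[8]=9
  step 9: row=9, L[9]='x', prepend. Next row=LF[9]=5
  step 10: row=5, L[5]='x', prepend. Next row=LF[5]=4
Reversed output: xxyyyyxxx$

Answer: xxyyyyxxx$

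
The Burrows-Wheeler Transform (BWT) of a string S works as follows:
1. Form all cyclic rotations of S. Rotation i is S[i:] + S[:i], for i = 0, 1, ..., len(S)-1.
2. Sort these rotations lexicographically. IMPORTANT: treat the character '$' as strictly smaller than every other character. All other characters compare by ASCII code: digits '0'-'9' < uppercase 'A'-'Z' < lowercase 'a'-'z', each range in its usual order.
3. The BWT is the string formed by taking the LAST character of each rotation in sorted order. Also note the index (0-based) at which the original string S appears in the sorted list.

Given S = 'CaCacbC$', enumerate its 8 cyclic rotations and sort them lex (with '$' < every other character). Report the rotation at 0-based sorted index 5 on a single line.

All 8 rotations (rotation i = S[i:]+S[:i]):
  rot[0] = CaCacbC$
  rot[1] = aCacbC$C
  rot[2] = CacbC$Ca
  rot[3] = acbC$CaC
  rot[4] = cbC$CaCa
  rot[5] = bC$CaCac
  rot[6] = C$CaCacb
  rot[7] = $CaCacbC
Sorted (with $ < everything):
  sorted[0] = $CaCacbC
  sorted[1] = C$CaCacb
  sorted[2] = CaCacbC$
  sorted[3] = CacbC$Ca
  sorted[4] = aCacbC$C
  sorted[5] = acbC$CaC
  sorted[6] = bC$CaCac
  sorted[7] = cbC$CaCa
sorted[5] = acbC$CaC

Answer: acbC$CaC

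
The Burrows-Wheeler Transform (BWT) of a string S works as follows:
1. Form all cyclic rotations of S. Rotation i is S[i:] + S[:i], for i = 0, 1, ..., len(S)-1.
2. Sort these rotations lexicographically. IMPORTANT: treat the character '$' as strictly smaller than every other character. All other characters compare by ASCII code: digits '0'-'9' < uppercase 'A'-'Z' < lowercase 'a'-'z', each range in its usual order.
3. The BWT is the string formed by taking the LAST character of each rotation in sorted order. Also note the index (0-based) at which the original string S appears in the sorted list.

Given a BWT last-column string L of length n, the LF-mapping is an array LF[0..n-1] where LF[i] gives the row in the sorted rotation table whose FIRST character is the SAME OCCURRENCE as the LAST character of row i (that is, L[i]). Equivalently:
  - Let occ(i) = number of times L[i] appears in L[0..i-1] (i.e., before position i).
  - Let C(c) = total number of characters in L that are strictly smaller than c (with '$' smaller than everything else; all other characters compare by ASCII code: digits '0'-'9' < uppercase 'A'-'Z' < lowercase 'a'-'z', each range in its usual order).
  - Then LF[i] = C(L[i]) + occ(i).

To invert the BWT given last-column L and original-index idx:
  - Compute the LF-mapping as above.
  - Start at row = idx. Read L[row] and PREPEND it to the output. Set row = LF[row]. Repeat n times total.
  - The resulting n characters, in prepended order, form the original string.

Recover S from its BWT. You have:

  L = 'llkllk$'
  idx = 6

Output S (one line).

LF mapping: 3 4 1 5 6 2 0
Walk LF starting at row 6, prepending L[row]:
  step 1: row=6, L[6]='$', prepend. Next row=LF[6]=0
  step 2: row=0, L[0]='l', prepend. Next row=LF[0]=3
  step 3: row=3, L[3]='l', prepend. Next row=LF[3]=5
  step 4: row=5, L[5]='k', prepend. Next row=LF[5]=2
  step 5: row=2, L[2]='k', prepend. Next row=LF[2]=1
  step 6: row=1, L[1]='l', prepend. Next row=LF[1]=4
  step 7: row=4, L[4]='l', prepend. Next row=LF[4]=6
Reversed output: llkkll$

Answer: llkkll$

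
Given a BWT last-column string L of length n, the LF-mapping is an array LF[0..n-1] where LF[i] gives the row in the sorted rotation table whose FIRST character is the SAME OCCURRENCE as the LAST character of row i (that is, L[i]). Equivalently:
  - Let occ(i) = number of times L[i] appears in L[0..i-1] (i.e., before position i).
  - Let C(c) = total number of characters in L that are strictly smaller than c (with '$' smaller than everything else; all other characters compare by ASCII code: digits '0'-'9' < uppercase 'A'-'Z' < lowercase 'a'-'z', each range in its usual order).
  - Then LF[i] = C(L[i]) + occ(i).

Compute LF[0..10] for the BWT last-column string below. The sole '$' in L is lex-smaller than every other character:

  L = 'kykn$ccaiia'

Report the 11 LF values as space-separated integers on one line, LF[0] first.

Char counts: '$':1, 'a':2, 'c':2, 'i':2, 'k':2, 'n':1, 'y':1
C (first-col start): C('$')=0, C('a')=1, C('c')=3, C('i')=5, C('k')=7, C('n')=9, C('y')=10
L[0]='k': occ=0, LF[0]=C('k')+0=7+0=7
L[1]='y': occ=0, LF[1]=C('y')+0=10+0=10
L[2]='k': occ=1, LF[2]=C('k')+1=7+1=8
L[3]='n': occ=0, LF[3]=C('n')+0=9+0=9
L[4]='$': occ=0, LF[4]=C('$')+0=0+0=0
L[5]='c': occ=0, LF[5]=C('c')+0=3+0=3
L[6]='c': occ=1, LF[6]=C('c')+1=3+1=4
L[7]='a': occ=0, LF[7]=C('a')+0=1+0=1
L[8]='i': occ=0, LF[8]=C('i')+0=5+0=5
L[9]='i': occ=1, LF[9]=C('i')+1=5+1=6
L[10]='a': occ=1, LF[10]=C('a')+1=1+1=2

Answer: 7 10 8 9 0 3 4 1 5 6 2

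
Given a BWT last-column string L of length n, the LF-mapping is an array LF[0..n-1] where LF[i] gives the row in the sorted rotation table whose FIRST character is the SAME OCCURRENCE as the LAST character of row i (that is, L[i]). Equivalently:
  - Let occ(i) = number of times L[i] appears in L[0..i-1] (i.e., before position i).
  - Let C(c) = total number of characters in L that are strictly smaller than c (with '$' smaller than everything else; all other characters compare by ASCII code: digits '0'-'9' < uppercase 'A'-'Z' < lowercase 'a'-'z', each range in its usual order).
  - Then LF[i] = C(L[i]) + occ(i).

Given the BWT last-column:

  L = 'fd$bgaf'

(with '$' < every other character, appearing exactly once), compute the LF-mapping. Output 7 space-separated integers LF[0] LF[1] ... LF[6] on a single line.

Char counts: '$':1, 'a':1, 'b':1, 'd':1, 'f':2, 'g':1
C (first-col start): C('$')=0, C('a')=1, C('b')=2, C('d')=3, C('f')=4, C('g')=6
L[0]='f': occ=0, LF[0]=C('f')+0=4+0=4
L[1]='d': occ=0, LF[1]=C('d')+0=3+0=3
L[2]='$': occ=0, LF[2]=C('$')+0=0+0=0
L[3]='b': occ=0, LF[3]=C('b')+0=2+0=2
L[4]='g': occ=0, LF[4]=C('g')+0=6+0=6
L[5]='a': occ=0, LF[5]=C('a')+0=1+0=1
L[6]='f': occ=1, LF[6]=C('f')+1=4+1=5

Answer: 4 3 0 2 6 1 5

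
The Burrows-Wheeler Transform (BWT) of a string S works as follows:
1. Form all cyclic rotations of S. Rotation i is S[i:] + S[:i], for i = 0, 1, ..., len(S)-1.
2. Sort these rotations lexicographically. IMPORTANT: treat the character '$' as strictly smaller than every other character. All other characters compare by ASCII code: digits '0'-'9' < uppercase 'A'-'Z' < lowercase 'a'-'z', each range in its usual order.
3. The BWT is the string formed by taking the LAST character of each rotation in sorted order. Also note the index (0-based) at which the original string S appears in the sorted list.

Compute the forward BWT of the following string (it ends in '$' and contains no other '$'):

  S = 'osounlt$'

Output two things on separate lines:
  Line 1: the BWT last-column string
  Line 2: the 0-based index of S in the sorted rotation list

All 8 rotations (rotation i = S[i:]+S[:i]):
  rot[0] = osounlt$
  rot[1] = sounlt$o
  rot[2] = ounlt$os
  rot[3] = unlt$oso
  rot[4] = nlt$osou
  rot[5] = lt$osoun
  rot[6] = t$osounl
  rot[7] = $osounlt
Sorted (with $ < everything):
  sorted[0] = $osounlt  (last char: 't')
  sorted[1] = lt$osoun  (last char: 'n')
  sorted[2] = nlt$osou  (last char: 'u')
  sorted[3] = osounlt$  (last char: '$')
  sorted[4] = ounlt$os  (last char: 's')
  sorted[5] = sounlt$o  (last char: 'o')
  sorted[6] = t$osounl  (last char: 'l')
  sorted[7] = unlt$oso  (last char: 'o')
Last column: tnu$solo
Original string S is at sorted index 3

Answer: tnu$solo
3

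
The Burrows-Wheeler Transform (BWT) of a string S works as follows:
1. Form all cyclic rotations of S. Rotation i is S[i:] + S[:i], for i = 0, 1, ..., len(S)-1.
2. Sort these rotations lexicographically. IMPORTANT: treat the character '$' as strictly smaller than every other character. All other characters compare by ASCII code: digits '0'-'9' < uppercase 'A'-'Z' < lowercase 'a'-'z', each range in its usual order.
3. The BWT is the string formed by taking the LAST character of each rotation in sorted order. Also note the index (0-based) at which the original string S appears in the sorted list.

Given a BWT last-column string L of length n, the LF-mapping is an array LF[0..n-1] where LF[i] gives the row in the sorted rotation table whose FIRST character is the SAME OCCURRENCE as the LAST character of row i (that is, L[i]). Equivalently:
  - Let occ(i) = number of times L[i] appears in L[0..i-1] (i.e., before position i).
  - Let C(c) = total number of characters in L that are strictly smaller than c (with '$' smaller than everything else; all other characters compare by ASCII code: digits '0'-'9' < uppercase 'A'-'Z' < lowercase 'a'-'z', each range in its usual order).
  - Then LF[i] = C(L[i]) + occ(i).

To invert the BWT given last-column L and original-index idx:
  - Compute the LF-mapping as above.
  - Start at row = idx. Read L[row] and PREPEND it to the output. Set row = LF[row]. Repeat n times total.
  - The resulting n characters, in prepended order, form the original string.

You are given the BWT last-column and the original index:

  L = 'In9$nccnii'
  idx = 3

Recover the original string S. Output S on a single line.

Answer: cincinn9I$

Derivation:
LF mapping: 2 7 1 0 8 3 4 9 5 6
Walk LF starting at row 3, prepending L[row]:
  step 1: row=3, L[3]='$', prepend. Next row=LF[3]=0
  step 2: row=0, L[0]='I', prepend. Next row=LF[0]=2
  step 3: row=2, L[2]='9', prepend. Next row=LF[2]=1
  step 4: row=1, L[1]='n', prepend. Next row=LF[1]=7
  step 5: row=7, L[7]='n', prepend. Next row=LF[7]=9
  step 6: row=9, L[9]='i', prepend. Next row=LF[9]=6
  step 7: row=6, L[6]='c', prepend. Next row=LF[6]=4
  step 8: row=4, L[4]='n', prepend. Next row=LF[4]=8
  step 9: row=8, L[8]='i', prepend. Next row=LF[8]=5
  step 10: row=5, L[5]='c', prepend. Next row=LF[5]=3
Reversed output: cincinn9I$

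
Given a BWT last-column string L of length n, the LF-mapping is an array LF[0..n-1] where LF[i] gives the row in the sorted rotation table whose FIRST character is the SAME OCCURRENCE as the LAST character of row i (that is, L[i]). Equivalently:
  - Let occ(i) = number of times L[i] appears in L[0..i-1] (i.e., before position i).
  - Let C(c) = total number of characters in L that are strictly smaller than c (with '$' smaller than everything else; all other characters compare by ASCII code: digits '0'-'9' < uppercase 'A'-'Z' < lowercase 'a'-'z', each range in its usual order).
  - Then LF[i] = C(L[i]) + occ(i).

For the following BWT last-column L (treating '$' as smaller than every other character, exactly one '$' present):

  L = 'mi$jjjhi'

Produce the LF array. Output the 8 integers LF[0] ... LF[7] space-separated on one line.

Answer: 7 2 0 4 5 6 1 3

Derivation:
Char counts: '$':1, 'h':1, 'i':2, 'j':3, 'm':1
C (first-col start): C('$')=0, C('h')=1, C('i')=2, C('j')=4, C('m')=7
L[0]='m': occ=0, LF[0]=C('m')+0=7+0=7
L[1]='i': occ=0, LF[1]=C('i')+0=2+0=2
L[2]='$': occ=0, LF[2]=C('$')+0=0+0=0
L[3]='j': occ=0, LF[3]=C('j')+0=4+0=4
L[4]='j': occ=1, LF[4]=C('j')+1=4+1=5
L[5]='j': occ=2, LF[5]=C('j')+2=4+2=6
L[6]='h': occ=0, LF[6]=C('h')+0=1+0=1
L[7]='i': occ=1, LF[7]=C('i')+1=2+1=3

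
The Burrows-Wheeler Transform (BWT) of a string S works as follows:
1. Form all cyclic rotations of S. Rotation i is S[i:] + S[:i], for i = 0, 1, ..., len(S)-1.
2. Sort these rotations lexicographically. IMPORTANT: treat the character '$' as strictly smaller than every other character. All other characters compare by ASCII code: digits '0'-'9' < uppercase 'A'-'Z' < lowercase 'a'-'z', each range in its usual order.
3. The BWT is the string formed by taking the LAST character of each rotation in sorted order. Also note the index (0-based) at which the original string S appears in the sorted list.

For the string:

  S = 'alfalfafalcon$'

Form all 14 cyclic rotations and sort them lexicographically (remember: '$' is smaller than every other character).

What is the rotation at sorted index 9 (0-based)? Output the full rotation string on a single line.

All 14 rotations (rotation i = S[i:]+S[:i]):
  rot[0] = alfalfafalcon$
  rot[1] = lfalfafalcon$a
  rot[2] = falfafalcon$al
  rot[3] = alfafalcon$alf
  rot[4] = lfafalcon$alfa
  rot[5] = fafalcon$alfal
  rot[6] = afalcon$alfalf
  rot[7] = falcon$alfalfa
  rot[8] = alcon$alfalfaf
  rot[9] = lcon$alfalfafa
  rot[10] = con$alfalfafal
  rot[11] = on$alfalfafalc
  rot[12] = n$alfalfafalco
  rot[13] = $alfalfafalcon
Sorted (with $ < everything):
  sorted[0] = $alfalfafalcon
  sorted[1] = afalcon$alfalf
  sorted[2] = alcon$alfalfaf
  sorted[3] = alfafalcon$alf
  sorted[4] = alfalfafalcon$
  sorted[5] = con$alfalfafal
  sorted[6] = fafalcon$alfal
  sorted[7] = falcon$alfalfa
  sorted[8] = falfafalcon$al
  sorted[9] = lcon$alfalfafa
  sorted[10] = lfafalcon$alfa
  sorted[11] = lfalfafalcon$a
  sorted[12] = n$alfalfafalco
  sorted[13] = on$alfalfafalc
sorted[9] = lcon$alfalfafa

Answer: lcon$alfalfafa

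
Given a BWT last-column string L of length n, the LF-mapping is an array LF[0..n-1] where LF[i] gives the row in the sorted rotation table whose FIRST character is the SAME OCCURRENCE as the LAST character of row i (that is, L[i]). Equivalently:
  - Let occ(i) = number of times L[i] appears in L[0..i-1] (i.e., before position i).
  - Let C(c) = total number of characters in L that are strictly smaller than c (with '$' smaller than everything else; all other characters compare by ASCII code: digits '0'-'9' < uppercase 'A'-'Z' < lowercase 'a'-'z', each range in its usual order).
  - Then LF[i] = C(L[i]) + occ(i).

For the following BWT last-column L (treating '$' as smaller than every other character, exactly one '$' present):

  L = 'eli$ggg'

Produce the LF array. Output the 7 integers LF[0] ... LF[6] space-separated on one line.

Char counts: '$':1, 'e':1, 'g':3, 'i':1, 'l':1
C (first-col start): C('$')=0, C('e')=1, C('g')=2, C('i')=5, C('l')=6
L[0]='e': occ=0, LF[0]=C('e')+0=1+0=1
L[1]='l': occ=0, LF[1]=C('l')+0=6+0=6
L[2]='i': occ=0, LF[2]=C('i')+0=5+0=5
L[3]='$': occ=0, LF[3]=C('$')+0=0+0=0
L[4]='g': occ=0, LF[4]=C('g')+0=2+0=2
L[5]='g': occ=1, LF[5]=C('g')+1=2+1=3
L[6]='g': occ=2, LF[6]=C('g')+2=2+2=4

Answer: 1 6 5 0 2 3 4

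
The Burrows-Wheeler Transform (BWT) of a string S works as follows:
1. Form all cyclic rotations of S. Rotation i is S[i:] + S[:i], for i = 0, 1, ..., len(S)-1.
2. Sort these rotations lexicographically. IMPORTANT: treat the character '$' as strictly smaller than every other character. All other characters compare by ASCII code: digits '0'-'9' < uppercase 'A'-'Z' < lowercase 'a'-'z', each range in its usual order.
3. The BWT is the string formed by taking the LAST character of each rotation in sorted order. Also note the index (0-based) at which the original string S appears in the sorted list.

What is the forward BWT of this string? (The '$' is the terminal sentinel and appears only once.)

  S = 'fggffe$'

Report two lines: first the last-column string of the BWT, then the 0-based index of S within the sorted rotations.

Answer: effg$gf
4

Derivation:
All 7 rotations (rotation i = S[i:]+S[:i]):
  rot[0] = fggffe$
  rot[1] = ggffe$f
  rot[2] = gffe$fg
  rot[3] = ffe$fgg
  rot[4] = fe$fggf
  rot[5] = e$fggff
  rot[6] = $fggffe
Sorted (with $ < everything):
  sorted[0] = $fggffe  (last char: 'e')
  sorted[1] = e$fggff  (last char: 'f')
  sorted[2] = fe$fggf  (last char: 'f')
  sorted[3] = ffe$fgg  (last char: 'g')
  sorted[4] = fggffe$  (last char: '$')
  sorted[5] = gffe$fg  (last char: 'g')
  sorted[6] = ggffe$f  (last char: 'f')
Last column: effg$gf
Original string S is at sorted index 4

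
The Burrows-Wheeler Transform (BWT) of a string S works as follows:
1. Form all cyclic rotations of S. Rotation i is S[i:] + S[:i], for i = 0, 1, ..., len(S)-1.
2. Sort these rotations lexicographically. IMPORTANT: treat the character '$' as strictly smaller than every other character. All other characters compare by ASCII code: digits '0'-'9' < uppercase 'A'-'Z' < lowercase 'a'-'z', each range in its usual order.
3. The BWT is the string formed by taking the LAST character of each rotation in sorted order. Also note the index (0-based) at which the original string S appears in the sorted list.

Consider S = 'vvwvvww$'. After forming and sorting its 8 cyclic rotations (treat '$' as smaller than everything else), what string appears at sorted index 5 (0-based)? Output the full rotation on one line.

Answer: w$vvwvvw

Derivation:
All 8 rotations (rotation i = S[i:]+S[:i]):
  rot[0] = vvwvvww$
  rot[1] = vwvvww$v
  rot[2] = wvvww$vv
  rot[3] = vvww$vvw
  rot[4] = vww$vvwv
  rot[5] = ww$vvwvv
  rot[6] = w$vvwvvw
  rot[7] = $vvwvvww
Sorted (with $ < everything):
  sorted[0] = $vvwvvww
  sorted[1] = vvwvvww$
  sorted[2] = vvww$vvw
  sorted[3] = vwvvww$v
  sorted[4] = vww$vvwv
  sorted[5] = w$vvwvvw
  sorted[6] = wvvww$vv
  sorted[7] = ww$vvwvv
sorted[5] = w$vvwvvw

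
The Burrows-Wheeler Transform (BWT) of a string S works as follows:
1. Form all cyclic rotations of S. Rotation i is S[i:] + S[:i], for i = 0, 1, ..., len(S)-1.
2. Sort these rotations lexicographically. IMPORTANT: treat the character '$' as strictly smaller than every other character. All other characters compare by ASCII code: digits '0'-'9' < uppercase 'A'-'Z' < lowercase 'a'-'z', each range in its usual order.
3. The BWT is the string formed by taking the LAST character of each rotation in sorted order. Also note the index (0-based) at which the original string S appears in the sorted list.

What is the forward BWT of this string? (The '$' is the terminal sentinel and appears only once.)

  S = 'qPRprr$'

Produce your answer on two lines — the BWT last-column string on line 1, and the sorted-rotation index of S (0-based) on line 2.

All 7 rotations (rotation i = S[i:]+S[:i]):
  rot[0] = qPRprr$
  rot[1] = PRprr$q
  rot[2] = Rprr$qP
  rot[3] = prr$qPR
  rot[4] = rr$qPRp
  rot[5] = r$qPRpr
  rot[6] = $qPRprr
Sorted (with $ < everything):
  sorted[0] = $qPRprr  (last char: 'r')
  sorted[1] = PRprr$q  (last char: 'q')
  sorted[2] = Rprr$qP  (last char: 'P')
  sorted[3] = prr$qPR  (last char: 'R')
  sorted[4] = qPRprr$  (last char: '$')
  sorted[5] = r$qPRpr  (last char: 'r')
  sorted[6] = rr$qPRp  (last char: 'p')
Last column: rqPR$rp
Original string S is at sorted index 4

Answer: rqPR$rp
4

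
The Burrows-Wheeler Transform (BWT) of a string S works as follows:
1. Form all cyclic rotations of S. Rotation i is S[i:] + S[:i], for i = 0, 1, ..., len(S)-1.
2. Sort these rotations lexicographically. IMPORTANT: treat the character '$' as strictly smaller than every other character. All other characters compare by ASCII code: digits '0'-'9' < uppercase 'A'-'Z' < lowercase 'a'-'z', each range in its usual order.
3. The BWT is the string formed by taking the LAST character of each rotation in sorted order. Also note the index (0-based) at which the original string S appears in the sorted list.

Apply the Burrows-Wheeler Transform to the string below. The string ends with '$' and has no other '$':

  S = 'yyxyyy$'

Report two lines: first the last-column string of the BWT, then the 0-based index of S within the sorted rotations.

Answer: yyyyy$x
5

Derivation:
All 7 rotations (rotation i = S[i:]+S[:i]):
  rot[0] = yyxyyy$
  rot[1] = yxyyy$y
  rot[2] = xyyy$yy
  rot[3] = yyy$yyx
  rot[4] = yy$yyxy
  rot[5] = y$yyxyy
  rot[6] = $yyxyyy
Sorted (with $ < everything):
  sorted[0] = $yyxyyy  (last char: 'y')
  sorted[1] = xyyy$yy  (last char: 'y')
  sorted[2] = y$yyxyy  (last char: 'y')
  sorted[3] = yxyyy$y  (last char: 'y')
  sorted[4] = yy$yyxy  (last char: 'y')
  sorted[5] = yyxyyy$  (last char: '$')
  sorted[6] = yyy$yyx  (last char: 'x')
Last column: yyyyy$x
Original string S is at sorted index 5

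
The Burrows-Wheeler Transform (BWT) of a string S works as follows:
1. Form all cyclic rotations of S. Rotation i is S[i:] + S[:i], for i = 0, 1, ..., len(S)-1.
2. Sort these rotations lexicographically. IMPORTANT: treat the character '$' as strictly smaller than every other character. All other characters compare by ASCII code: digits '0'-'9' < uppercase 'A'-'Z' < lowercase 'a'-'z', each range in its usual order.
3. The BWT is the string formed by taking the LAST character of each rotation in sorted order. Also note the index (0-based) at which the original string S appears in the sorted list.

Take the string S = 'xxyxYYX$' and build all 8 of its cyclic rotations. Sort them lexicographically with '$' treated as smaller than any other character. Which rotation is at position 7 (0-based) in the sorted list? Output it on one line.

Answer: yxYYX$xx

Derivation:
All 8 rotations (rotation i = S[i:]+S[:i]):
  rot[0] = xxyxYYX$
  rot[1] = xyxYYX$x
  rot[2] = yxYYX$xx
  rot[3] = xYYX$xxy
  rot[4] = YYX$xxyx
  rot[5] = YX$xxyxY
  rot[6] = X$xxyxYY
  rot[7] = $xxyxYYX
Sorted (with $ < everything):
  sorted[0] = $xxyxYYX
  sorted[1] = X$xxyxYY
  sorted[2] = YX$xxyxY
  sorted[3] = YYX$xxyx
  sorted[4] = xYYX$xxy
  sorted[5] = xxyxYYX$
  sorted[6] = xyxYYX$x
  sorted[7] = yxYYX$xx
sorted[7] = yxYYX$xx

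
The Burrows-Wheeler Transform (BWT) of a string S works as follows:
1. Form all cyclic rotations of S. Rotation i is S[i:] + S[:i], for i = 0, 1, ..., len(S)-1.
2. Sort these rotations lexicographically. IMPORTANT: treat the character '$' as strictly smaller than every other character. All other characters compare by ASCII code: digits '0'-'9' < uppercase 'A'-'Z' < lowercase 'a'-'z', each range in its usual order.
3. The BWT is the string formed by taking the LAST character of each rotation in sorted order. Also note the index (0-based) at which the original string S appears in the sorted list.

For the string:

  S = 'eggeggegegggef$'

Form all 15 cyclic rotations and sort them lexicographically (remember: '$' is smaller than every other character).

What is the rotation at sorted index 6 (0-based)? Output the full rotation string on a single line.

Answer: f$eggeggegeggge

Derivation:
All 15 rotations (rotation i = S[i:]+S[:i]):
  rot[0] = eggeggegegggef$
  rot[1] = ggeggegegggef$e
  rot[2] = geggegegggef$eg
  rot[3] = eggegegggef$egg
  rot[4] = ggegegggef$egge
  rot[5] = gegegggef$eggeg
  rot[6] = egegggef$eggegg
  rot[7] = gegggef$eggegge
  rot[8] = egggef$eggeggeg
  rot[9] = gggef$eggeggege
  rot[10] = ggef$eggeggegeg
  rot[11] = gef$eggeggegegg
  rot[12] = ef$eggeggegeggg
  rot[13] = f$eggeggegeggge
  rot[14] = $eggeggegegggef
Sorted (with $ < everything):
  sorted[0] = $eggeggegegggef
  sorted[1] = ef$eggeggegeggg
  sorted[2] = egegggef$eggegg
  sorted[3] = eggegegggef$egg
  sorted[4] = eggeggegegggef$
  sorted[5] = egggef$eggeggeg
  sorted[6] = f$eggeggegeggge
  sorted[7] = gef$eggeggegegg
  sorted[8] = gegegggef$eggeg
  sorted[9] = geggegegggef$eg
  sorted[10] = gegggef$eggegge
  sorted[11] = ggef$eggeggegeg
  sorted[12] = ggegegggef$egge
  sorted[13] = ggeggegegggef$e
  sorted[14] = gggef$eggeggege
sorted[6] = f$eggeggegeggge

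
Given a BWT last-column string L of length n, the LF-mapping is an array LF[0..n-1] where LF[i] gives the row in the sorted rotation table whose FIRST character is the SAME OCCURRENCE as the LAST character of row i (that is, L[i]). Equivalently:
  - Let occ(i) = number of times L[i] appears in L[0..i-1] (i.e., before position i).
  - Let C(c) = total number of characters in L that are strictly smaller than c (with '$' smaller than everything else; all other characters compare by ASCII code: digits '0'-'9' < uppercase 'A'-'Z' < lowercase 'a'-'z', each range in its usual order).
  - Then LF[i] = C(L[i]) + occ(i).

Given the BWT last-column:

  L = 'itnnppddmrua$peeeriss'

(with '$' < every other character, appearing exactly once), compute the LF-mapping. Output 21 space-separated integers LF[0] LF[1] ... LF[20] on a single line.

Char counts: '$':1, 'a':1, 'd':2, 'e':3, 'i':2, 'm':1, 'n':2, 'p':3, 'r':2, 's':2, 't':1, 'u':1
C (first-col start): C('$')=0, C('a')=1, C('d')=2, C('e')=4, C('i')=7, C('m')=9, C('n')=10, C('p')=12, C('r')=15, C('s')=17, C('t')=19, C('u')=20
L[0]='i': occ=0, LF[0]=C('i')+0=7+0=7
L[1]='t': occ=0, LF[1]=C('t')+0=19+0=19
L[2]='n': occ=0, LF[2]=C('n')+0=10+0=10
L[3]='n': occ=1, LF[3]=C('n')+1=10+1=11
L[4]='p': occ=0, LF[4]=C('p')+0=12+0=12
L[5]='p': occ=1, LF[5]=C('p')+1=12+1=13
L[6]='d': occ=0, LF[6]=C('d')+0=2+0=2
L[7]='d': occ=1, LF[7]=C('d')+1=2+1=3
L[8]='m': occ=0, LF[8]=C('m')+0=9+0=9
L[9]='r': occ=0, LF[9]=C('r')+0=15+0=15
L[10]='u': occ=0, LF[10]=C('u')+0=20+0=20
L[11]='a': occ=0, LF[11]=C('a')+0=1+0=1
L[12]='$': occ=0, LF[12]=C('$')+0=0+0=0
L[13]='p': occ=2, LF[13]=C('p')+2=12+2=14
L[14]='e': occ=0, LF[14]=C('e')+0=4+0=4
L[15]='e': occ=1, LF[15]=C('e')+1=4+1=5
L[16]='e': occ=2, LF[16]=C('e')+2=4+2=6
L[17]='r': occ=1, LF[17]=C('r')+1=15+1=16
L[18]='i': occ=1, LF[18]=C('i')+1=7+1=8
L[19]='s': occ=0, LF[19]=C('s')+0=17+0=17
L[20]='s': occ=1, LF[20]=C('s')+1=17+1=18

Answer: 7 19 10 11 12 13 2 3 9 15 20 1 0 14 4 5 6 16 8 17 18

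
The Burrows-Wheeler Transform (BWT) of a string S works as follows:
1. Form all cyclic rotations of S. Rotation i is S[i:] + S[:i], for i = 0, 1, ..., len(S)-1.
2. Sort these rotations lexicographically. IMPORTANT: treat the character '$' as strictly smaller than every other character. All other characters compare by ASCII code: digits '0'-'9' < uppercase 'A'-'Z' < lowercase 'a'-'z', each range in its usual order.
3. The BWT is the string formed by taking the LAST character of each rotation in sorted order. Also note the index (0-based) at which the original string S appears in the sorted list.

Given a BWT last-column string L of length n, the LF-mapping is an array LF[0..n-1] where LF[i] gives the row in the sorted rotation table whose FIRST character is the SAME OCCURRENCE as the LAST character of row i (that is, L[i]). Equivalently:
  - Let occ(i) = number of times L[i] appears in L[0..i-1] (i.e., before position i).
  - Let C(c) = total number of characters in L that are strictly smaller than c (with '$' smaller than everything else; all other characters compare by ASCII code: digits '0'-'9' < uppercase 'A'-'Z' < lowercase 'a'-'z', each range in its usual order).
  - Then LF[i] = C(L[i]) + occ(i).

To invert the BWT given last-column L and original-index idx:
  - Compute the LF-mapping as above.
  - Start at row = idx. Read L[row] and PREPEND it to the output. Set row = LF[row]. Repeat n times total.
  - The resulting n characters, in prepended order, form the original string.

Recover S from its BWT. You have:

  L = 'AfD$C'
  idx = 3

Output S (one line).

LF mapping: 1 4 3 0 2
Walk LF starting at row 3, prepending L[row]:
  step 1: row=3, L[3]='$', prepend. Next row=LF[3]=0
  step 2: row=0, L[0]='A', prepend. Next row=LF[0]=1
  step 3: row=1, L[1]='f', prepend. Next row=LF[1]=4
  step 4: row=4, L[4]='C', prepend. Next row=LF[4]=2
  step 5: row=2, L[2]='D', prepend. Next row=LF[2]=3
Reversed output: DCfA$

Answer: DCfA$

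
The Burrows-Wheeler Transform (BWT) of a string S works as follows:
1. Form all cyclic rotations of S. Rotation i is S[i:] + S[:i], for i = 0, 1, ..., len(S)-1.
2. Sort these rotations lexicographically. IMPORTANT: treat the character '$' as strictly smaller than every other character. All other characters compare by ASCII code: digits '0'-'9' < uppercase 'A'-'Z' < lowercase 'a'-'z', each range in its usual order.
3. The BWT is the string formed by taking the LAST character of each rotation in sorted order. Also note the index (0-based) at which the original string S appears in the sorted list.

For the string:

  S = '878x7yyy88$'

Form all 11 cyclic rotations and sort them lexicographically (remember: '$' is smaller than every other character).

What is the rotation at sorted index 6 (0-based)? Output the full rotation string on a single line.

All 11 rotations (rotation i = S[i:]+S[:i]):
  rot[0] = 878x7yyy88$
  rot[1] = 78x7yyy88$8
  rot[2] = 8x7yyy88$87
  rot[3] = x7yyy88$878
  rot[4] = 7yyy88$878x
  rot[5] = yyy88$878x7
  rot[6] = yy88$878x7y
  rot[7] = y88$878x7yy
  rot[8] = 88$878x7yyy
  rot[9] = 8$878x7yyy8
  rot[10] = $878x7yyy88
Sorted (with $ < everything):
  sorted[0] = $878x7yyy88
  sorted[1] = 78x7yyy88$8
  sorted[2] = 7yyy88$878x
  sorted[3] = 8$878x7yyy8
  sorted[4] = 878x7yyy88$
  sorted[5] = 88$878x7yyy
  sorted[6] = 8x7yyy88$87
  sorted[7] = x7yyy88$878
  sorted[8] = y88$878x7yy
  sorted[9] = yy88$878x7y
  sorted[10] = yyy88$878x7
sorted[6] = 8x7yyy88$87

Answer: 8x7yyy88$87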